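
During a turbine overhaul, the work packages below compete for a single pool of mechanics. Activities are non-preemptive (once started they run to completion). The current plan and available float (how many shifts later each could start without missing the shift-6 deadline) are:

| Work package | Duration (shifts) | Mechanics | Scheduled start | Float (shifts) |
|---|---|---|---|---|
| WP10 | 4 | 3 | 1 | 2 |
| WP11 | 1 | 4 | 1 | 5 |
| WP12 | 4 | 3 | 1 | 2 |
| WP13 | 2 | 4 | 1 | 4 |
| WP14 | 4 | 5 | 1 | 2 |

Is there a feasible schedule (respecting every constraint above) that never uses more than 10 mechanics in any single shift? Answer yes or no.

The minimum achievable peak is 11; 10 < 11, so no feasible schedule stays within the cap.

no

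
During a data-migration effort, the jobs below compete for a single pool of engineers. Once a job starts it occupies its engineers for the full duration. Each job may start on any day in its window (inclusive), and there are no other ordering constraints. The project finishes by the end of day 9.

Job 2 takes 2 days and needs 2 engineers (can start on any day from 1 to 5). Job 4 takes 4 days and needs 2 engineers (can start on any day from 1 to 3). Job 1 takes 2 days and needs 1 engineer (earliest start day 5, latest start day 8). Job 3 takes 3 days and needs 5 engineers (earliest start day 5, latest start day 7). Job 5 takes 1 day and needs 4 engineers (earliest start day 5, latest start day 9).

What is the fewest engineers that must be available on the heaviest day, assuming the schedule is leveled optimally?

5

Early-start (Job 2@1, Job 4@1, Job 1@5, Job 3@5, Job 5@5) gives peak 10: d1:4  d2:4  d3:2  d4:2  d5:10  d6:6  d7:5  d8:0  d9:0.
Shift Job 3→7.
Schedule Job 2@1, Job 4@1, Job 1@5, Job 3@7, Job 5@5: d1:4  d2:4  d3:2  d4:2  d5:5  d6:1  d7:5  d8:5  d9:5 — peak 5.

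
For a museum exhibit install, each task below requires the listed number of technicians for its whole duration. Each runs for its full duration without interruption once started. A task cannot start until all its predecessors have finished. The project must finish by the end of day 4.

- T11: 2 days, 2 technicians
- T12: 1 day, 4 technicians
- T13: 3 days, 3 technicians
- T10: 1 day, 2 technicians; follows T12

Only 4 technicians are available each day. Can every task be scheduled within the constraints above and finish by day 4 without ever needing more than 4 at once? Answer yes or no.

no

Total technician-days = 19; over 4 days the average is 19/4 > 4, so some day must exceed 4.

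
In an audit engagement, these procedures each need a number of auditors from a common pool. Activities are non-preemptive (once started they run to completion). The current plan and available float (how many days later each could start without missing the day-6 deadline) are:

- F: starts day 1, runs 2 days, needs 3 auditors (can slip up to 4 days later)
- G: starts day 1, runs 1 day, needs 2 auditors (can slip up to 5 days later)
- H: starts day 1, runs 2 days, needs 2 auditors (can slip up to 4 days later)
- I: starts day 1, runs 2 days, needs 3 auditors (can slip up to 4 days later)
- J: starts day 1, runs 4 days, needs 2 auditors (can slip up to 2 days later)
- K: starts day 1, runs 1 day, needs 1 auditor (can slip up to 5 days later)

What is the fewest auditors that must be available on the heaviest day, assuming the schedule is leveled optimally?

5

Early-start (F@1, G@1, H@1, I@1, J@1, K@1) gives peak 13: d1:13  d2:10  d3:2  d4:2  d5:0  d6:0.
Shift H→2, I→4, J→3, K→3.
Schedule F@1, G@1, H@2, I@4, J@3, K@3: d1:5  d2:5  d3:5  d4:5  d5:5  d6:2 — peak 5.
Total auditor-days = 27 over 6 days ⇒ peak ≥ ⌈27/6⌉ = 5, so 5 is optimal.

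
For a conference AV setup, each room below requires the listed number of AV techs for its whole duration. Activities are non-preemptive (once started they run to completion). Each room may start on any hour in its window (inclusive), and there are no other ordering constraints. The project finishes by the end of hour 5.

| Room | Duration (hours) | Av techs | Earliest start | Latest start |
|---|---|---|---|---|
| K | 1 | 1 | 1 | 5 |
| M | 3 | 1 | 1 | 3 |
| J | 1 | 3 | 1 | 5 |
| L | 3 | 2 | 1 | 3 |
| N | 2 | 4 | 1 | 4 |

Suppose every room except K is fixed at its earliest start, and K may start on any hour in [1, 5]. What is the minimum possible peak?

10

K@1: h1:11  h2:7  h3:3  h4:0  h5:0 → peak 11
K@2: h1:10  h2:8  h3:3  h4:0  h5:0 → peak 10
K@3: h1:10  h2:7  h3:4  h4:0  h5:0 → peak 10
K@4: h1:10  h2:7  h3:3  h4:1  h5:0 → peak 10
K@5: h1:10  h2:7  h3:3  h4:0  h5:1 → peak 10
Best is K@2, peak 10.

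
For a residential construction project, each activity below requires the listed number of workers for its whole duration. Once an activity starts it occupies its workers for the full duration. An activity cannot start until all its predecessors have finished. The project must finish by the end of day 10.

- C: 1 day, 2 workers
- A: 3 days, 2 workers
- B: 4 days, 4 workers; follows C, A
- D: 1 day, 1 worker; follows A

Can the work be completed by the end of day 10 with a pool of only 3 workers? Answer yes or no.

The minimum achievable peak is 4; 3 < 4, so no feasible schedule stays within the cap.

no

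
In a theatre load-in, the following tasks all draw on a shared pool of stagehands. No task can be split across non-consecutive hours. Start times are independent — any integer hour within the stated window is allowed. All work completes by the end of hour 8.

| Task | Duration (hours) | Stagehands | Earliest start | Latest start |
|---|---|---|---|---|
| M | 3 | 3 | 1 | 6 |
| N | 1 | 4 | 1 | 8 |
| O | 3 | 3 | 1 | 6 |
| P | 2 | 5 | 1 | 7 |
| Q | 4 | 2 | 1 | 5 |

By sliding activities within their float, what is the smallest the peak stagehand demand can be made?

Early-start (M@1, N@1, O@1, P@1, Q@1) gives peak 17: h1:17  h2:13  h3:8  h4:2  h5:0  h6:0  h7:0  h8:0.
Shift O→2, P→5, Q→4.
Schedule M@1, N@1, O@2, P@5, Q@4: h1:7  h2:6  h3:6  h4:5  h5:7  h6:7  h7:2  h8:0 — peak 7.

7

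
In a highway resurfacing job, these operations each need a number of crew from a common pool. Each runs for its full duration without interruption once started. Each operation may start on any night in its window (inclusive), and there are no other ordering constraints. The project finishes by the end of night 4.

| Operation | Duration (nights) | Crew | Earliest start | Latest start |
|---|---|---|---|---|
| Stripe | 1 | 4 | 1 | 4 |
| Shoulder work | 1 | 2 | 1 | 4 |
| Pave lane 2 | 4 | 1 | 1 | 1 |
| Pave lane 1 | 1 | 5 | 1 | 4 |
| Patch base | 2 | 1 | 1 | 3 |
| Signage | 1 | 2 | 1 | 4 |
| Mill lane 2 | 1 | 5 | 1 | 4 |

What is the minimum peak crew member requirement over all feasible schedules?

Early-start (Stripe@1, Shoulder work@1, Pave lane 2@1, Pave lane 1@1, Patch base@1, Signage@1, Mill lane 2@1) gives peak 20: n1:20  n2:2  n3:1  n4:1.
Shift Shoulder work→2, Pave lane 1→3, Signage→2, Mill lane 2→4.
Schedule Stripe@1, Shoulder work@2, Pave lane 2@1, Pave lane 1@3, Patch base@1, Signage@2, Mill lane 2@4: n1:6  n2:6  n3:6  n4:6 — peak 6.
Total crew member-nights = 24 over 4 nights ⇒ peak ≥ ⌈24/4⌉ = 6, so 6 is optimal.

6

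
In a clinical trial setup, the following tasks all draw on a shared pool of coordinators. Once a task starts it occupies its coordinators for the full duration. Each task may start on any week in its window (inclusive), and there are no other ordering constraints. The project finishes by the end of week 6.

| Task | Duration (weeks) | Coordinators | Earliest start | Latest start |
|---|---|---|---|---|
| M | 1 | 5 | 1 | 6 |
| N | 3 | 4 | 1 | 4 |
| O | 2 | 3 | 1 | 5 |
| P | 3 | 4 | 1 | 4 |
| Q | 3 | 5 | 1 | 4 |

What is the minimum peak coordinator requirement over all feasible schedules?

9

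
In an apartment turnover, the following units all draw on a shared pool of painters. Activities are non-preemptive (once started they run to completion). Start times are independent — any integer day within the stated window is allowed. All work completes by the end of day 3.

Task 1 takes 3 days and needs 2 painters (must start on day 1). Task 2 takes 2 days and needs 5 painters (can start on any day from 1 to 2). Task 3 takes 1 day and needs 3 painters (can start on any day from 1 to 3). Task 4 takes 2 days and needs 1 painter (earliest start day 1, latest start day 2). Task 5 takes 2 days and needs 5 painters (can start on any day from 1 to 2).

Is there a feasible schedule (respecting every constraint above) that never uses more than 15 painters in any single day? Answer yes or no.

yes

Schedule Task 1@1, Task 2@1, Task 3@1, Task 4@1, Task 5@2: d1:11  d2:13  d3:7 — peak 13 ≤ 15.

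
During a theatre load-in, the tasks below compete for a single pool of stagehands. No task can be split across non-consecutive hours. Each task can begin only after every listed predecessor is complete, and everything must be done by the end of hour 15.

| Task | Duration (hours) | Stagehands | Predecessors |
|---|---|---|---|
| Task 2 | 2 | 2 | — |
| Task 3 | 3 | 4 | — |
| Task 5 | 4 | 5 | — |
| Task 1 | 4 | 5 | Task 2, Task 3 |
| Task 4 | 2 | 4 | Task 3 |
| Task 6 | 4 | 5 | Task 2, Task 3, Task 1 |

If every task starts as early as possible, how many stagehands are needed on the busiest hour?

14

Early-start schedule: Task 2@1, Task 3@1, Task 5@1, Task 1@4, Task 4@4, Task 6@8.
Load per hour: hour 1: 11, hour 2: 11, hour 3: 9, hour 4: 14, hour 5: 9, hour 6: 5, hour 7: 5, hour 8: 5, hour 9: 5, hour 10: 5, hour 11: 5, hour 12: 0, hour 13: 0, hour 14: 0, hour 15: 0.
Peak is 14.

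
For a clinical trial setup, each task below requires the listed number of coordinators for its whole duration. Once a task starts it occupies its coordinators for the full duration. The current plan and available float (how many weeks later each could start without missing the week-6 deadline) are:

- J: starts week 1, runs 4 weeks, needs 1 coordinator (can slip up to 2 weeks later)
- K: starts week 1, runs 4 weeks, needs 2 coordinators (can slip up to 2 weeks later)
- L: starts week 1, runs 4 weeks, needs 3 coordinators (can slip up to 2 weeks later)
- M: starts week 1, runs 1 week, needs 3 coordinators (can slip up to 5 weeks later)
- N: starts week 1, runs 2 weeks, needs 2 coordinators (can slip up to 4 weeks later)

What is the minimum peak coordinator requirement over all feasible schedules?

6

Early-start (J@1, K@1, L@1, M@1, N@1) gives peak 11: w1:11  w2:8  w3:6  w4:6  w5:0  w6:0.
Shift M→5, N→5.
Schedule J@1, K@1, L@1, M@5, N@5: w1:6  w2:6  w3:6  w4:6  w5:5  w6:2 — peak 6.
Total coordinator-weeks = 31 over 6 weeks ⇒ peak ≥ ⌈31/6⌉ = 6, so 6 is optimal.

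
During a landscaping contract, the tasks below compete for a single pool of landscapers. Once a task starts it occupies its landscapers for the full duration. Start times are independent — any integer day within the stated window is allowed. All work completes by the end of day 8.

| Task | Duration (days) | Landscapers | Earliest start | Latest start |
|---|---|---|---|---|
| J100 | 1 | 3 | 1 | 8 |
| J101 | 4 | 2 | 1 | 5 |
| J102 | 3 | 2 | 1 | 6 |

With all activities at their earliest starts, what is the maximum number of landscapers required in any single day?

Early-start schedule: J100@1, J101@1, J102@1.
Load per day: day 1: 7, day 2: 4, day 3: 4, day 4: 2, day 5: 0, day 6: 0, day 7: 0, day 8: 0.
Peak is 7.

7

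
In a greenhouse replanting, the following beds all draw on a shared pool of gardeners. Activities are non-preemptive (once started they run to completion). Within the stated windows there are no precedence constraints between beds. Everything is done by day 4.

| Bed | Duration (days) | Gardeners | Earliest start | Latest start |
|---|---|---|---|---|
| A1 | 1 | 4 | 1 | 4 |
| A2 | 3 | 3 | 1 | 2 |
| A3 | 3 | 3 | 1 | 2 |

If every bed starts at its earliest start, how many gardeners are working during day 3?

6

At early start, day 3 has: A2, A3.
Demand: 3 + 3 = 6.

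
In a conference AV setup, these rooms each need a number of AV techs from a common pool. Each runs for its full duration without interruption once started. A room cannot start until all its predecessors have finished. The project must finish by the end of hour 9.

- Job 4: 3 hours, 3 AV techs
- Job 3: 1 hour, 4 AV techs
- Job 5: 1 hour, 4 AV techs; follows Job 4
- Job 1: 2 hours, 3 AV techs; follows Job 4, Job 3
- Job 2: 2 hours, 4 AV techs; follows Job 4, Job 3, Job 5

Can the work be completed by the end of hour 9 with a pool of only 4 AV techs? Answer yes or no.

Schedule Job 4@1, Job 3@4, Job 5@5, Job 1@6, Job 2@8: h1:3  h2:3  h3:3  h4:4  h5:4  h6:3  h7:3  h8:4  h9:4 — peak 4 ≤ 4.

yes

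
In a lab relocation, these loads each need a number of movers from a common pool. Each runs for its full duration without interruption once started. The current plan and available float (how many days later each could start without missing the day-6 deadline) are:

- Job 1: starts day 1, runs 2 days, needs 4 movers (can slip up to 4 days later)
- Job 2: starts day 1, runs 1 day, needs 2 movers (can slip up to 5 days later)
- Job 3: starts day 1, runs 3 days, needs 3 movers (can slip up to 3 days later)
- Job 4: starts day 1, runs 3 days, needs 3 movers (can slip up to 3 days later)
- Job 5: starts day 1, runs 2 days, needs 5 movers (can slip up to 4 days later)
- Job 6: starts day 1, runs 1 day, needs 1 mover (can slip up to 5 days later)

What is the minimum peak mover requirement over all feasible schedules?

8

Early-start (Job 1@1, Job 2@1, Job 3@1, Job 4@1, Job 5@1, Job 6@1) gives peak 18: d1:18  d2:15  d3:6  d4:0  d5:0  d6:0.
Shift Job 3→2, Job 4→3, Job 5→5.
Schedule Job 1@1, Job 2@1, Job 3@2, Job 4@3, Job 5@5, Job 6@1: d1:7  d2:7  d3:6  d4:6  d5:8  d6:5 — peak 8.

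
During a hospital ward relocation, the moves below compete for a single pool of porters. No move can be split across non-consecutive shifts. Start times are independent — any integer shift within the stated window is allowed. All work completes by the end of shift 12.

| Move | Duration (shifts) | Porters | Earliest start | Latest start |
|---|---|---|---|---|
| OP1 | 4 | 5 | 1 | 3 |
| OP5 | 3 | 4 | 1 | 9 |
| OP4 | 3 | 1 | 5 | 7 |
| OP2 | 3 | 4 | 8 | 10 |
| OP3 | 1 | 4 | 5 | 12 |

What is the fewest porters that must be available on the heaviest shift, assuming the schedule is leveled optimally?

Early-start (OP1@1, OP5@1, OP4@5, OP2@8, OP3@5) gives peak 9: s1:9  s2:9  s3:9  s4:5  s5:5  s6:1  s7:1  s8:4  s9:4  s10:4  s11:0  s12:0.
Shift OP5→5, OP3→11.
Schedule OP1@1, OP5@5, OP4@5, OP2@8, OP3@11: s1:5  s2:5  s3:5  s4:5  s5:5  s6:5  s7:5  s8:4  s9:4  s10:4  s11:4  s12:0 — peak 5.
Total porter-shifts = 51 over 12 shifts ⇒ peak ≥ ⌈51/12⌉ = 5, so 5 is optimal.

5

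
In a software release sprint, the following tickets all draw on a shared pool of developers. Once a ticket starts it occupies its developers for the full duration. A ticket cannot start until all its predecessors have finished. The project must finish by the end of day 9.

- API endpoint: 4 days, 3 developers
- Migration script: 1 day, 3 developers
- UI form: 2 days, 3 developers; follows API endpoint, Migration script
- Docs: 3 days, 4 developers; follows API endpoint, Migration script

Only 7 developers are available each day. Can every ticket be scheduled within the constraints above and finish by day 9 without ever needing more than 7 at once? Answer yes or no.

Schedule API endpoint@1, Migration script@1, UI form@5, Docs@7: d1:6  d2:3  d3:3  d4:3  d5:3  d6:3  d7:4  d8:4  d9:4 — peak 6 ≤ 7.

yes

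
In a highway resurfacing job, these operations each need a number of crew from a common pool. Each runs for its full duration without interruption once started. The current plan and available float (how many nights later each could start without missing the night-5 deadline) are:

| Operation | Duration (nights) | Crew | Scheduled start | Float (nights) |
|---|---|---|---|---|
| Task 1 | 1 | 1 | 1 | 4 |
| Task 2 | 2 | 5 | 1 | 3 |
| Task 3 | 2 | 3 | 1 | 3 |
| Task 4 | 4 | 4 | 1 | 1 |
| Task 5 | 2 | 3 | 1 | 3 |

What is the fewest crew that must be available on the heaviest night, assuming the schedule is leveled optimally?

10

Early-start (Task 1@1, Task 2@1, Task 3@1, Task 4@1, Task 5@1) gives peak 16: n1:16  n2:15  n3:4  n4:4  n5:0.
Shift Task 3→3, Task 5→3.
Schedule Task 1@1, Task 2@1, Task 3@3, Task 4@1, Task 5@3: n1:10  n2:9  n3:10  n4:10  n5:0 — peak 10.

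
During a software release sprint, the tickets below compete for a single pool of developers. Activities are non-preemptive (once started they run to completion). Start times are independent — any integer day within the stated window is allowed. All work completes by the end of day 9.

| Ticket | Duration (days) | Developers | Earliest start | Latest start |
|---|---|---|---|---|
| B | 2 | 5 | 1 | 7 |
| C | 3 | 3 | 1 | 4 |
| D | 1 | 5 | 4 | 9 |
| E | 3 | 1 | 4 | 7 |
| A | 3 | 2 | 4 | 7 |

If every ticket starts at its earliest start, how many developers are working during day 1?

At early start, day 1 has: B, C.
Demand: 5 + 3 = 8.

8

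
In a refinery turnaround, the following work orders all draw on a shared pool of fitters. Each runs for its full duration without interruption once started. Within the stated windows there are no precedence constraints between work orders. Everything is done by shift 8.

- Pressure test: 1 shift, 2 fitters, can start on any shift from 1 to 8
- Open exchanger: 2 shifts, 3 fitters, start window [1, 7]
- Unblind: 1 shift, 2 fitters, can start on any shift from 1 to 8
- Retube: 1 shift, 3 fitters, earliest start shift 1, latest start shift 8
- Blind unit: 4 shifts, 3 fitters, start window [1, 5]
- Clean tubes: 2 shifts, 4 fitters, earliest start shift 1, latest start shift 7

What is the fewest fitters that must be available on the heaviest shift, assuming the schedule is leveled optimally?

Early-start (Pressure test@1, Open exchanger@1, Unblind@1, Retube@1, Blind unit@1, Clean tubes@1) gives peak 17: s1:17  s2:10  s3:3  s4:3  s5:0  s6:0  s7:0  s8:0.
Shift Unblind→2, Retube→3, Blind unit→3, Clean tubes→7.
Schedule Pressure test@1, Open exchanger@1, Unblind@2, Retube@3, Blind unit@3, Clean tubes@7: s1:5  s2:5  s3:6  s4:3  s5:3  s6:3  s7:4  s8:4 — peak 6.

6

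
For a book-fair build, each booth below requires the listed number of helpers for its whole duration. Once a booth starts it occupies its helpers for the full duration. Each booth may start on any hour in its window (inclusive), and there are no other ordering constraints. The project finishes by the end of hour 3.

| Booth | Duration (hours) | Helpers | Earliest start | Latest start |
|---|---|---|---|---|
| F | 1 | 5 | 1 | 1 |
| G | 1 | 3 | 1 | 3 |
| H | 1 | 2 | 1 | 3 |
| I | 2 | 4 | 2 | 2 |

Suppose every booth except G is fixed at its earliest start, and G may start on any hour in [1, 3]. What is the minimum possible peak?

G@1: h1:10  h2:4  h3:4 → peak 10
G@2: h1:7  h2:7  h3:4 → peak 7
G@3: h1:7  h2:4  h3:7 → peak 7
Best is G@2, peak 7.

7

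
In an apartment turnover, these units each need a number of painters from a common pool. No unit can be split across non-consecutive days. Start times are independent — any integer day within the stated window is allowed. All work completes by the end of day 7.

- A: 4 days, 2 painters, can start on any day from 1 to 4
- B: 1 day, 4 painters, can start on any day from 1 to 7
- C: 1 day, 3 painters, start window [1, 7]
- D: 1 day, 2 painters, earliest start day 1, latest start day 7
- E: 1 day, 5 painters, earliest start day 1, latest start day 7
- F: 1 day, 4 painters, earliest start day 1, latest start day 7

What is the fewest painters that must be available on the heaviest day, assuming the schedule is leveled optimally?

5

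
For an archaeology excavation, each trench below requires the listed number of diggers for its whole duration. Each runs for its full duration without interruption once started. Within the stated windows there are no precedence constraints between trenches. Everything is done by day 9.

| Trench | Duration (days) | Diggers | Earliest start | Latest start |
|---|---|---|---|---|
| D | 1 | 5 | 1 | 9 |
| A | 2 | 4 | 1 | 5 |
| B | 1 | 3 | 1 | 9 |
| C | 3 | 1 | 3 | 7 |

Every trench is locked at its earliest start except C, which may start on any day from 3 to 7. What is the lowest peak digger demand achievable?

12

C@3: d1:12  d2:4  d3:1  d4:1  d5:1  d6:0  d7:0  d8:0  d9:0 → peak 12
C@4: d1:12  d2:4  d3:0  d4:1  d5:1  d6:1  d7:0  d8:0  d9:0 → peak 12
C@5: d1:12  d2:4  d3:0  d4:0  d5:1  d6:1  d7:1  d8:0  d9:0 → peak 12
C@6: d1:12  d2:4  d3:0  d4:0  d5:0  d6:1  d7:1  d8:1  d9:0 → peak 12
C@7: d1:12  d2:4  d3:0  d4:0  d5:0  d6:0  d7:1  d8:1  d9:1 → peak 12
Best is C@3, peak 12.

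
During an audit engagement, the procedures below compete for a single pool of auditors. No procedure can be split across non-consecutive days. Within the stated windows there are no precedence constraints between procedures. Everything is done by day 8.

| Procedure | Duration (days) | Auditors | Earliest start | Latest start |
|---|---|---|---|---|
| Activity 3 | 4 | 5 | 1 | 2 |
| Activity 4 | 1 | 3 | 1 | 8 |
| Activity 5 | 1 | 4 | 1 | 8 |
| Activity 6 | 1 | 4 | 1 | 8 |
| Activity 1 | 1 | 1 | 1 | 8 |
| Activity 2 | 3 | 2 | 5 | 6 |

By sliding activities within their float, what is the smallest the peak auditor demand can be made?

6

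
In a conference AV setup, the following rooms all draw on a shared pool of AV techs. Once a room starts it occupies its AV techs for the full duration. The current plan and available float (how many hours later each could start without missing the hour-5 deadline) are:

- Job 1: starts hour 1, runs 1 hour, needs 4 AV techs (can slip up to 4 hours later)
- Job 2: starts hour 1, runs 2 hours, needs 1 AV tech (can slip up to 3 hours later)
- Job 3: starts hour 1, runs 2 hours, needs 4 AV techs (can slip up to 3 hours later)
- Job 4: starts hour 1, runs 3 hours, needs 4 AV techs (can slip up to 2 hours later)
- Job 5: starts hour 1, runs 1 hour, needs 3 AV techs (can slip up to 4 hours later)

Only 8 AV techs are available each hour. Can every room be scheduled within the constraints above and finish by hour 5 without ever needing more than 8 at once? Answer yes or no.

Schedule Job 1@1, Job 2@1, Job 3@2, Job 4@3, Job 5@1: h1:8  h2:5  h3:8  h4:4  h5:4 — peak 8 ≤ 8.

yes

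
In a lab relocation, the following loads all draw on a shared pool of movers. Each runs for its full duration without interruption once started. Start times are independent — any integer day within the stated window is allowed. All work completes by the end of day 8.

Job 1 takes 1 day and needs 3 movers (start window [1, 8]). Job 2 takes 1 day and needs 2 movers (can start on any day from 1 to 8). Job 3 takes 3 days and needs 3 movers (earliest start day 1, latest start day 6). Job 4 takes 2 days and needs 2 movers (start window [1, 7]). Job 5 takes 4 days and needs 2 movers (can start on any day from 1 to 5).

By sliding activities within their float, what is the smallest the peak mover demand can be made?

Early-start (Job 1@1, Job 2@1, Job 3@1, Job 4@1, Job 5@1) gives peak 12: d1:12  d2:7  d3:5  d4:2  d5:0  d6:0  d7:0  d8:0.
Shift Job 2→2, Job 3→6, Job 4→3, Job 5→2.
Schedule Job 1@1, Job 2@2, Job 3@6, Job 4@3, Job 5@2: d1:3  d2:4  d3:4  d4:4  d5:2  d6:3  d7:3  d8:3 — peak 4.
Total mover-days = 26 over 8 days ⇒ peak ≥ ⌈26/8⌉ = 4, so 4 is optimal.

4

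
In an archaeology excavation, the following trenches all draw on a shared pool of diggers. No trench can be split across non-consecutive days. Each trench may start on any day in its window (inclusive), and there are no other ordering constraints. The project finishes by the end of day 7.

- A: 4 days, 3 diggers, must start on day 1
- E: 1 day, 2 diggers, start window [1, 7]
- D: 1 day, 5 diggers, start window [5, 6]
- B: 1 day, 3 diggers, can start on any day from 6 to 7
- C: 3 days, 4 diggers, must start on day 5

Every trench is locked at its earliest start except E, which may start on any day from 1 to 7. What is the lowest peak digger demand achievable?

9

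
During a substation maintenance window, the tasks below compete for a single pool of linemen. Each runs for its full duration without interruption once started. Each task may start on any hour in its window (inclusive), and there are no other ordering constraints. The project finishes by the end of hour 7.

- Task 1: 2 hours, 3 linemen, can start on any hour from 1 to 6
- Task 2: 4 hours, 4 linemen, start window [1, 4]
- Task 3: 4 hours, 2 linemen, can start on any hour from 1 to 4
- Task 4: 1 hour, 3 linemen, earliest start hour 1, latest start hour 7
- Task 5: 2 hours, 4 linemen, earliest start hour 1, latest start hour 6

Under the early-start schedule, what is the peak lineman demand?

16

Early-start schedule: Task 1@1, Task 2@1, Task 3@1, Task 4@1, Task 5@1.
Load per hour: hour 1: 16, hour 2: 13, hour 3: 6, hour 4: 6, hour 5: 0, hour 6: 0, hour 7: 0.
Peak is 16.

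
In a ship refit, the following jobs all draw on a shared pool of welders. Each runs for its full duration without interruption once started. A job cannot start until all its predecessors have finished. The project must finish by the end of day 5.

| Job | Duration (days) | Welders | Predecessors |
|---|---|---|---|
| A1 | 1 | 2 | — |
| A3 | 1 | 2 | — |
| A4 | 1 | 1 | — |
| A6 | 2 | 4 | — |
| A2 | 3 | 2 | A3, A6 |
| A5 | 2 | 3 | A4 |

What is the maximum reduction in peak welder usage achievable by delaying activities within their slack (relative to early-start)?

3

Early-start peak: d1:9  d2:7  d3:5  d4:2  d5:2 ⇒ 9.
Leveled (A1@1, A3@2, A4@3, A6@1, A2@3, A5@4): d1:6  d2:6  d3:3  d4:5  d5:5 ⇒ 6.
Reduction 9 − 6 = 3.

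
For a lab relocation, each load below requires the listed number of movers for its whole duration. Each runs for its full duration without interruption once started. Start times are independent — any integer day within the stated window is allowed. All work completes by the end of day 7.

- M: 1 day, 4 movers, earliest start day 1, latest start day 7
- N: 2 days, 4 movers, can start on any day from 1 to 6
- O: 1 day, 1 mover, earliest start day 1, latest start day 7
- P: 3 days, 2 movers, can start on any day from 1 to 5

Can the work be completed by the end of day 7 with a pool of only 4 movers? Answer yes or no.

Schedule M@1, N@2, O@4, P@4: d1:4  d2:4  d3:4  d4:3  d5:2  d6:2  d7:0 — peak 4 ≤ 4.

yes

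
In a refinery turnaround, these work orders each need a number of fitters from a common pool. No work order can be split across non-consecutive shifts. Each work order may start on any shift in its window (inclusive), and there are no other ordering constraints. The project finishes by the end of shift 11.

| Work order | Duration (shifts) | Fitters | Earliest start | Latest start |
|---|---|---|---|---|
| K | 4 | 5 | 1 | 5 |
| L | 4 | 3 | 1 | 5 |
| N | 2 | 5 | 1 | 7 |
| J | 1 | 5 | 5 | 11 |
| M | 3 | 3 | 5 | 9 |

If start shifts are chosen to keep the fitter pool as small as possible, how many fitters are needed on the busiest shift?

Early-start (K@1, L@1, N@1, J@5, M@5) gives peak 13: s1:13  s2:13  s3:8  s4:8  s5:8  s6:3  s7:3  s8:0  s9:0  s10:0  s11:0.
Shift N→5, J→7.
Schedule K@1, L@1, N@5, J@7, M@5: s1:8  s2:8  s3:8  s4:8  s5:8  s6:8  s7:8  s8:0  s9:0  s10:0  s11:0 — peak 8.

8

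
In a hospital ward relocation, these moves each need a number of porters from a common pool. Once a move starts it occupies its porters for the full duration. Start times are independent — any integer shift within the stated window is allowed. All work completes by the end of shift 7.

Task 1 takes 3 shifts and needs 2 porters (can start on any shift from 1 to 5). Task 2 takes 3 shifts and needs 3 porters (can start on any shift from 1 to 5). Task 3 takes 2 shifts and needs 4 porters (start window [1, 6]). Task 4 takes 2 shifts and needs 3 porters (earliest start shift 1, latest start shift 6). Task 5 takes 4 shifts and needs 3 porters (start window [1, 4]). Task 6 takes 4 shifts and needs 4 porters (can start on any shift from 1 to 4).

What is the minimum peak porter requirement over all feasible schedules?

9

Early-start (Task 1@1, Task 2@1, Task 3@1, Task 4@1, Task 5@1, Task 6@1) gives peak 19: s1:19  s2:19  s3:12  s4:7  s5:0  s6:0  s7:0.
Shift Task 1→3, Task 3→6, Task 6→4.
Schedule Task 1@3, Task 2@1, Task 3@6, Task 4@1, Task 5@1, Task 6@4: s1:9  s2:9  s3:8  s4:9  s5:6  s6:8  s7:8 — peak 9.
Total porter-shifts = 57 over 7 shifts ⇒ peak ≥ ⌈57/7⌉ = 9, so 9 is optimal.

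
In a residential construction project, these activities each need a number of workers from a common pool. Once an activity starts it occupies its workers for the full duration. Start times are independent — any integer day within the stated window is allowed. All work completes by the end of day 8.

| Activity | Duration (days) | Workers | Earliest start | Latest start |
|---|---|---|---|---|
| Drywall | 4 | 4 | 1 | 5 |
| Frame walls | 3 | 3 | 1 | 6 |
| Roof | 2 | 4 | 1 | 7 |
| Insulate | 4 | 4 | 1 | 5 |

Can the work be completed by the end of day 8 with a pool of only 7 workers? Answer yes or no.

The minimum achievable peak is 8; 7 < 8, so no feasible schedule stays within the cap.

no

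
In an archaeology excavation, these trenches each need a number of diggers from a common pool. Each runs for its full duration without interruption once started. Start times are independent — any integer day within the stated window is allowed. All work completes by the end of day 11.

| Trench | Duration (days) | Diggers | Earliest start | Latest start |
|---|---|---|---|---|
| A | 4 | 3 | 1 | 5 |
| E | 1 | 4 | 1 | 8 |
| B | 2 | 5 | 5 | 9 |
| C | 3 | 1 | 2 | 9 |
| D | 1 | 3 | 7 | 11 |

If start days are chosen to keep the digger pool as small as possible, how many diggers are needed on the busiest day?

Early-start (A@1, E@1, B@5, C@2, D@7) gives peak 7: d1:7  d2:4  d3:4  d4:4  d5:5  d6:5  d7:3  d8:0  d9:0  d10:0  d11:0.
Shift E→5, B→6, D→8.
Schedule A@1, E@5, B@6, C@2, D@8: d1:3  d2:4  d3:4  d4:4  d5:4  d6:5  d7:5  d8:3  d9:0  d10:0  d11:0 — peak 5.

5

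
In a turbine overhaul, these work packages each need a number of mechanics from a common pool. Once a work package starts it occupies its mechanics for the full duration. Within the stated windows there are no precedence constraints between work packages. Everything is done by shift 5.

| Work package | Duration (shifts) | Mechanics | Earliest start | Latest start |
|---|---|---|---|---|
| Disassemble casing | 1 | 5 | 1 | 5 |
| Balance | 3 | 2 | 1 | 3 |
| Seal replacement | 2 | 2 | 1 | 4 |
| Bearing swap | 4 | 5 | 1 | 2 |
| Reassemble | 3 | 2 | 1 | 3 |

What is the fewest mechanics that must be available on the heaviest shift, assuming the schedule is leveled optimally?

9

Early-start (Disassemble casing@1, Balance@1, Seal replacement@1, Bearing swap@1, Reassemble@1) gives peak 16: s1:16  s2:11  s3:9  s4:5  s5:0.
Shift Bearing swap→2, Reassemble→3.
Schedule Disassemble casing@1, Balance@1, Seal replacement@1, Bearing swap@2, Reassemble@3: s1:9  s2:9  s3:9  s4:7  s5:7 — peak 9.
Total mechanic-shifts = 41 over 5 shifts ⇒ peak ≥ ⌈41/5⌉ = 9, so 9 is optimal.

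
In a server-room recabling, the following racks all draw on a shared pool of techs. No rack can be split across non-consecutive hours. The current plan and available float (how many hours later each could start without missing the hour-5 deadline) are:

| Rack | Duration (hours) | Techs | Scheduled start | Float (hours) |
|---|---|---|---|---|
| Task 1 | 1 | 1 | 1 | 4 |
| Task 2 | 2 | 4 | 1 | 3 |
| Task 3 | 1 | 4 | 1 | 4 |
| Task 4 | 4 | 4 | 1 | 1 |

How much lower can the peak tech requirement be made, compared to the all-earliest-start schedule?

Early-start peak: h1:13  h2:8  h3:4  h4:4  h5:0 ⇒ 13.
Leveled (Task 1@1, Task 2@1, Task 3@3, Task 4@2): h1:5  h2:8  h3:8  h4:4  h5:4 ⇒ 8.
Reduction 13 − 8 = 5.

5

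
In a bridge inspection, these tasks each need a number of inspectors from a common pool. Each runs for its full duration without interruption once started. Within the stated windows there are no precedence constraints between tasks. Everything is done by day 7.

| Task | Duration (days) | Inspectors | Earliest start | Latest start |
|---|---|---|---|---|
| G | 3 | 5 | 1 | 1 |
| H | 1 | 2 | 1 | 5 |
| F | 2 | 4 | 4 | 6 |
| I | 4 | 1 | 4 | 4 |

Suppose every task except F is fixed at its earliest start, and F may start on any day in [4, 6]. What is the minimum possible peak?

F@4: d1:7  d2:5  d3:5  d4:5  d5:5  d6:1  d7:1 → peak 7
F@5: d1:7  d2:5  d3:5  d4:1  d5:5  d6:5  d7:1 → peak 7
F@6: d1:7  d2:5  d3:5  d4:1  d5:1  d6:5  d7:5 → peak 7
Best is F@4, peak 7.

7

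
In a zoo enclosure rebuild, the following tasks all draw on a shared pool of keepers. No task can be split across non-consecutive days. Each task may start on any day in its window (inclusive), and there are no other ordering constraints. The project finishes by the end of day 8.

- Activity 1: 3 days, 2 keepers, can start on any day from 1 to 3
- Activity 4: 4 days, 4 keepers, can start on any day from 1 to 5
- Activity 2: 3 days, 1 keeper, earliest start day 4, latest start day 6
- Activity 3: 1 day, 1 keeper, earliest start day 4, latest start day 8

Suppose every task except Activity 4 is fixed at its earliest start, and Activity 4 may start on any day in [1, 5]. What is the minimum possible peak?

5

Activity 4@1: d1:6  d2:6  d3:6  d4:6  d5:1  d6:1  d7:0  d8:0 → peak 6
Activity 4@2: d1:2  d2:6  d3:6  d4:6  d5:5  d6:1  d7:0  d8:0 → peak 6
Activity 4@3: d1:2  d2:2  d3:6  d4:6  d5:5  d6:5  d7:0  d8:0 → peak 6
Activity 4@4: d1:2  d2:2  d3:2  d4:6  d5:5  d6:5  d7:4  d8:0 → peak 6
Activity 4@5: d1:2  d2:2  d3:2  d4:2  d5:5  d6:5  d7:4  d8:4 → peak 5
Best is Activity 4@5, peak 5.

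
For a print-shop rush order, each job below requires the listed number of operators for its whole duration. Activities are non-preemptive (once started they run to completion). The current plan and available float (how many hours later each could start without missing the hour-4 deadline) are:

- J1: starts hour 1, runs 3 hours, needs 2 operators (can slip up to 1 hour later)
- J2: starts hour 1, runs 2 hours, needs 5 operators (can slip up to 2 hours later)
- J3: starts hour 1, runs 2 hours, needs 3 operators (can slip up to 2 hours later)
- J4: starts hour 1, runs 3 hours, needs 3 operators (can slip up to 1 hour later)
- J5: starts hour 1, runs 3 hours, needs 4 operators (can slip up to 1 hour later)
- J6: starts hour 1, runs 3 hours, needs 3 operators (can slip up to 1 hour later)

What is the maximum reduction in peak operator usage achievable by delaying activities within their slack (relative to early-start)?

Early-start peak: h1:20  h2:20  h3:12  h4:0 ⇒ 20.
Leveled (J1@1, J2@1, J3@3, J4@1, J5@1, J6@1): h1:17  h2:17  h3:15  h4:3 ⇒ 17.
Reduction 20 − 17 = 3.

3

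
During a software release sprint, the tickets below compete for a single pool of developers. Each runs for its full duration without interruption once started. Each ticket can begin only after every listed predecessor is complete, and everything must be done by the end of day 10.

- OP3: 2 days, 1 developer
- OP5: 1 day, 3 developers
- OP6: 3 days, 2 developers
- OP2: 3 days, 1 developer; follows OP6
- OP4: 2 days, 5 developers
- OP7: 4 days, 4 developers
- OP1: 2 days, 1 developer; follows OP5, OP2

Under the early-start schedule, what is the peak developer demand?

Early-start schedule: OP3@1, OP5@1, OP6@1, OP2@4, OP4@1, OP7@1, OP1@7.
Load per day: day 1: 15, day 2: 12, day 3: 6, day 4: 5, day 5: 1, day 6: 1, day 7: 1, day 8: 1, day 9: 0, day 10: 0.
Peak is 15.

15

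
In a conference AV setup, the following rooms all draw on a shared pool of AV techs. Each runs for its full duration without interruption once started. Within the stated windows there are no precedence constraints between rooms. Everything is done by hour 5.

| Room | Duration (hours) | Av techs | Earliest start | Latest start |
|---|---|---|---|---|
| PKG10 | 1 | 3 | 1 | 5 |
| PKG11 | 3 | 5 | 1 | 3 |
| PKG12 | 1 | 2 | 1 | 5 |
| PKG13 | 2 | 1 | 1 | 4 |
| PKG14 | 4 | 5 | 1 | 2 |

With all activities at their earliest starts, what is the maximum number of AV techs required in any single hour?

16

Early-start schedule: PKG10@1, PKG11@1, PKG12@1, PKG13@1, PKG14@1.
Load per hour: hour 1: 16, hour 2: 11, hour 3: 10, hour 4: 5, hour 5: 0.
Peak is 16.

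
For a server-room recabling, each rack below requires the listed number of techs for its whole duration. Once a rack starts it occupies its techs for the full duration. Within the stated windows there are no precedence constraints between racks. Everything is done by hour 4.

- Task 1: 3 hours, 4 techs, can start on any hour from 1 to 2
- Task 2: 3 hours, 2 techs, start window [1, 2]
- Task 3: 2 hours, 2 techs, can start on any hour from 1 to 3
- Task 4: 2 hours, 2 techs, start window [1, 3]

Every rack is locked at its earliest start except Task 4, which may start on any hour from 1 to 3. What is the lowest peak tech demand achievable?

Task 4@1: h1:10  h2:10  h3:6  h4:0 → peak 10
Task 4@2: h1:8  h2:10  h3:8  h4:0 → peak 10
Task 4@3: h1:8  h2:8  h3:8  h4:2 → peak 8
Best is Task 4@3, peak 8.

8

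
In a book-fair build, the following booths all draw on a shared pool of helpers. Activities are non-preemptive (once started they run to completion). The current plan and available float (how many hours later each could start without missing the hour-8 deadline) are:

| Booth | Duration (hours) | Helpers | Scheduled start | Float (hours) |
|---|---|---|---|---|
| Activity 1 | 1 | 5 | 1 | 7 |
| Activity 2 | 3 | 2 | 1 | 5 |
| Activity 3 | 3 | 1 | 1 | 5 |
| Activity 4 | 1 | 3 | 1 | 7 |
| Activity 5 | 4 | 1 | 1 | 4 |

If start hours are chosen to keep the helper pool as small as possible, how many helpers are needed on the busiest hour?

Early-start (Activity 1@1, Activity 2@1, Activity 3@1, Activity 4@1, Activity 5@1) gives peak 12: h1:12  h2:4  h3:4  h4:1  h5:0  h6:0  h7:0  h8:0.
Shift Activity 2→2, Activity 3→2, Activity 4→5, Activity 5→2.
Schedule Activity 1@1, Activity 2@2, Activity 3@2, Activity 4@5, Activity 5@2: h1:5  h2:4  h3:4  h4:4  h5:4  h6:0  h7:0  h8:0 — peak 5.

5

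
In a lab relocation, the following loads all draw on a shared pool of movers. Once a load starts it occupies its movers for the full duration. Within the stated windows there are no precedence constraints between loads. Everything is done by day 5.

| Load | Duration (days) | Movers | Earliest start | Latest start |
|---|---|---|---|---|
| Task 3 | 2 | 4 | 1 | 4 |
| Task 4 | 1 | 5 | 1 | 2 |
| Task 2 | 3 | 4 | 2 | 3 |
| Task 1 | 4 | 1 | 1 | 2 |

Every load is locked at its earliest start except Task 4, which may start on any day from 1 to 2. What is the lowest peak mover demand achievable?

Task 4@1: d1:10  d2:9  d3:5  d4:5  d5:0 → peak 10
Task 4@2: d1:5  d2:14  d3:5  d4:5  d5:0 → peak 14
Best is Task 4@1, peak 10.

10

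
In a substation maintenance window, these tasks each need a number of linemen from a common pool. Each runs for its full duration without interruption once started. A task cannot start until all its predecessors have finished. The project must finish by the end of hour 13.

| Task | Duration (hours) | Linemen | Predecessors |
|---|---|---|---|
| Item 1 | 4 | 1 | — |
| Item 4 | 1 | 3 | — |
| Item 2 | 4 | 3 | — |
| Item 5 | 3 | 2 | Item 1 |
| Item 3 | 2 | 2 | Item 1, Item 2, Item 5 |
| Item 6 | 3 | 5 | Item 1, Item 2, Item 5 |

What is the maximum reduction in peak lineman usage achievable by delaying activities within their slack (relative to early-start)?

2

Early-start peak: h1:7  h2:4  h3:4  h4:4  h5:2  h6:2  h7:2  h8:7  h9:7  h10:5  h11:0  h12:0  h13:0 ⇒ 7.
Leveled (Item 1@1, Item 4@1, Item 2@2, Item 5@5, Item 3@8, Item 6@10): h1:4  h2:4  h3:4  h4:4  h5:5  h6:2  h7:2  h8:2  h9:2  h10:5  h11:5  h12:5  h13:0 ⇒ 5.
Reduction 7 − 5 = 2.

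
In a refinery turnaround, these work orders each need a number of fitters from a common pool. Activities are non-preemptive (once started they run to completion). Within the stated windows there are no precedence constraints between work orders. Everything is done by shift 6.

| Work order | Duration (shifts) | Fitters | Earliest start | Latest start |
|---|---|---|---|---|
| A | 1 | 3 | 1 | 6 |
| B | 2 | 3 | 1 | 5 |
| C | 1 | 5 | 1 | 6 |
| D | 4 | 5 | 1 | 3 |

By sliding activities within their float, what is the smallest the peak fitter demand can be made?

Early-start (A@1, B@1, C@1, D@1) gives peak 16: s1:16  s2:8  s3:5  s4:5  s5:0  s6:0.
Shift C→2, D→3.
Schedule A@1, B@1, C@2, D@3: s1:6  s2:8  s3:5  s4:5  s5:5  s6:5 — peak 8.

8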